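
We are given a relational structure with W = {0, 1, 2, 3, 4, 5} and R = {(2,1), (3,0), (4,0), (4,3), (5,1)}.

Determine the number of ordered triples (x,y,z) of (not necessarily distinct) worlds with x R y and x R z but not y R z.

Enumerating: (2,1,1), (3,0,0), (4,0,0), (4,0,3), (4,3,3), (5,1,1).

6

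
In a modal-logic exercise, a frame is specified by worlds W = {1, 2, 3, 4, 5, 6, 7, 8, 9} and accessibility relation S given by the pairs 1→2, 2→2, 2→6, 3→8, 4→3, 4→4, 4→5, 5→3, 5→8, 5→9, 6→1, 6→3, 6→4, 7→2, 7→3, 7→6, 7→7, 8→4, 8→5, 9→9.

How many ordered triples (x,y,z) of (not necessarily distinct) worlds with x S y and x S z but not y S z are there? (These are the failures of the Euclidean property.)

Enumerating: (2,6,2), (2,6,6), (3,8,8), (4,3,3), (4,3,4), (4,3,5), (4,5,4), (4,5,5), (5,3,3), (5,3,9), (5,8,3), (5,8,8), … and 21 more.
Total: 33.

33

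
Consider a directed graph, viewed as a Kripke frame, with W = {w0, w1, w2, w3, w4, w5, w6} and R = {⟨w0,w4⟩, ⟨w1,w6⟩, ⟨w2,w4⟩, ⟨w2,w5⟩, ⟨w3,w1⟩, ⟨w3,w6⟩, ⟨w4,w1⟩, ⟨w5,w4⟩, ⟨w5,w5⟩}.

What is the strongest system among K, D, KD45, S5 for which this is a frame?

K

Serial (axiom D): no — w6 has no R-successor.
Euclidean (axiom 5): no — w2 R w4 and w2 R w5, but not w4 R w5.
Transitive (axiom 4): no — w0 R w4 and w4 R w1, but not w0 R w1.
Reflexive (axiom T): no — w0 is not related to itself.
So F validates K; D would additionally require R to be serial. The strongest is K.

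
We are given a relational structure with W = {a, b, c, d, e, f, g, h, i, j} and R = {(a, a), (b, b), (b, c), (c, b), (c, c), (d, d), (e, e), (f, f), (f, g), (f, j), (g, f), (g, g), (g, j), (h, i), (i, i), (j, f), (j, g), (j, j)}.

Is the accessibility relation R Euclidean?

Euclidean: yes — any two successors of a common world are R-related.

Yes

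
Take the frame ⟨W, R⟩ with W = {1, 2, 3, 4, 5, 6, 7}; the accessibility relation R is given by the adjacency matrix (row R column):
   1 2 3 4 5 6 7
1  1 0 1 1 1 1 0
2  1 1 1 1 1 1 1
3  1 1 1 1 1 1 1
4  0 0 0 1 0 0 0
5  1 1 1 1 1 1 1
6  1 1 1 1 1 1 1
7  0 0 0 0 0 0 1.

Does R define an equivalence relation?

Reflexive: yes — every world is R-related to itself.
Symmetric: no — 1 R 4 but not 4 R 1.
Transitive: no — 1 R 3 and 3 R 2, but not 1 R 2.
So R is not an equivalence relation.

No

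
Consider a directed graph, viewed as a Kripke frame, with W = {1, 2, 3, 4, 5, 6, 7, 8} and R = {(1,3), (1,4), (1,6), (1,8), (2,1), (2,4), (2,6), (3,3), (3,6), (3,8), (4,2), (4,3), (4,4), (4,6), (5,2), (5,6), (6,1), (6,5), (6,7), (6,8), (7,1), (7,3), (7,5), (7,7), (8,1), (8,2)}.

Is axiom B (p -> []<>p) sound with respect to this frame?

No

By correspondence theory, B is valid on a frame iff R is symmetric.
Symmetric: no — 1 R 3 but not 3 R 1.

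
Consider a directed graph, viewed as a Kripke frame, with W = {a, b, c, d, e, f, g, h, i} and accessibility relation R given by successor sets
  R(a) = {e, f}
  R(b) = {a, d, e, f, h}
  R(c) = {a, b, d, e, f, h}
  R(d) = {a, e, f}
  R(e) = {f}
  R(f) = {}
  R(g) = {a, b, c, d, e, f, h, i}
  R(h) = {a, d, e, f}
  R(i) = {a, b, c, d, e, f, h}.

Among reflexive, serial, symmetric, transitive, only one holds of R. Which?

transitive

Reflexive: no — a is not related to itself.
Serial: no — f has no R-successor.
Symmetric: no — a R e but not e R a.
Transitive: yes — every two-step R-path is closed by a direct edge.
Only transitive holds.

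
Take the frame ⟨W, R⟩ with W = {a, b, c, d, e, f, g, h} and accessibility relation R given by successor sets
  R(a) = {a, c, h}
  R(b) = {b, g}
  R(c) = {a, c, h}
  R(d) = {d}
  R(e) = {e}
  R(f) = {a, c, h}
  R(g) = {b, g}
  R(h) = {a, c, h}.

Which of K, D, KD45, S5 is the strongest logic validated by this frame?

Serial (axiom D): yes — every world has a successor (e.g. a R a).
Euclidean (axiom 5): yes — any two successors of a common world are R-related.
Transitive (axiom 4): yes — every two-step R-path is closed by a direct edge.
Reflexive (axiom T): no — f is not related to itself.
So F validates K, D, KD45; S5 would additionally require R to be reflexive. The strongest is KD45.

KD45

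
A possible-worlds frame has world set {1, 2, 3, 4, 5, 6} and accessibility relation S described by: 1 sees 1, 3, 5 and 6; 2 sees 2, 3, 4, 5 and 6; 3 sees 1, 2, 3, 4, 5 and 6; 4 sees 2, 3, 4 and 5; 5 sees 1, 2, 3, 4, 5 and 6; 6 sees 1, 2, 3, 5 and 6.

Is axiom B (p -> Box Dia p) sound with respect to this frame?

Yes

By correspondence theory, B is valid on a frame iff S is symmetric.
Symmetric: yes — every pair in S has its reverse in S.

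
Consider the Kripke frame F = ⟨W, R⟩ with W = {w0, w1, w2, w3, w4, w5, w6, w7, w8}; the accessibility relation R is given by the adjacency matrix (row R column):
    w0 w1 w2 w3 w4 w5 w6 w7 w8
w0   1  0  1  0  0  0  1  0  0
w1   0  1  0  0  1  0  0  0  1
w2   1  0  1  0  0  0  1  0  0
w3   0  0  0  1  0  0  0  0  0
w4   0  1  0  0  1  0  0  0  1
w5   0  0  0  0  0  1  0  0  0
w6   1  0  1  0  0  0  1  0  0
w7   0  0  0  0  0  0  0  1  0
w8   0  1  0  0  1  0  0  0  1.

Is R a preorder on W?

Yes

Reflexive: yes — every world is R-related to itself.
Transitive: yes — every two-step R-path is closed by a direct edge.
So R is a preorder.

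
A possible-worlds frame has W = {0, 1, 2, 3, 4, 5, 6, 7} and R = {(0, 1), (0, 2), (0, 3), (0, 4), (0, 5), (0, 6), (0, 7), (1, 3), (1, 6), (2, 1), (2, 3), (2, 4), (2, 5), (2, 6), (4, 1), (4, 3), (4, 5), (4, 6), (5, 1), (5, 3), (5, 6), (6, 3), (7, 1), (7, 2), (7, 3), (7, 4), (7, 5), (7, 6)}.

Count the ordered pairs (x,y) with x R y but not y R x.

28

Enumerating: (0,1), (0,2), (0,3), (0,4), (0,5), (0,6), (0,7), (1,3), (1,6), (2,1), (2,3), (2,4), … and 16 more.
Total: 28.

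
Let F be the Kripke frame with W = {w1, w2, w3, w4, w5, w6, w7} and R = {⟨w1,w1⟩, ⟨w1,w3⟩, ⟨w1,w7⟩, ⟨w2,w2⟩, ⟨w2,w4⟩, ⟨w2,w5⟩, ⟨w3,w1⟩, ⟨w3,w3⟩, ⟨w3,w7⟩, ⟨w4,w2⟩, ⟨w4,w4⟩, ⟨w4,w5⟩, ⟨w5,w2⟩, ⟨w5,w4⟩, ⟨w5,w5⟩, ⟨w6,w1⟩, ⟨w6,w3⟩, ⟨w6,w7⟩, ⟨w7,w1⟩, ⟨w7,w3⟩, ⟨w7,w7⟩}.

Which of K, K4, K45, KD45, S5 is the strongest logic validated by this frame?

Transitive (axiom 4): yes — every two-step R-path is closed by a direct edge.
Euclidean (axiom 5): yes — any two successors of a common world are R-related.
Serial (axiom D): yes — every world has a successor (e.g. w1 R w1).
Reflexive (axiom T): no — w6 is not related to itself.
So F validates K, K4, K45, KD45; S5 would additionally require R to be reflexive. The strongest is KD45.

KD45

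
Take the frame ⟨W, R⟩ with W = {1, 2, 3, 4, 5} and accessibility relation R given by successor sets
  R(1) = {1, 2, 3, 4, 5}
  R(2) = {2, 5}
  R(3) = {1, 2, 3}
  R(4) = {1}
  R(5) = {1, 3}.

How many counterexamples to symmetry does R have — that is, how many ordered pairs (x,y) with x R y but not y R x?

Enumerating: (1,2), (2,5), (3,2), (5,3).

4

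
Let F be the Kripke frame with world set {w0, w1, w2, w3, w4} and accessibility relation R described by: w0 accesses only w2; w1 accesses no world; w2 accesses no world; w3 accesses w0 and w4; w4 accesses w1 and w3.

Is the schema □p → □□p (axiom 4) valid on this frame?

The schema 4 characterises exactly the transitive frames.
Transitive: no — w3 R w0 and w0 R w2, but not w3 R w2.

No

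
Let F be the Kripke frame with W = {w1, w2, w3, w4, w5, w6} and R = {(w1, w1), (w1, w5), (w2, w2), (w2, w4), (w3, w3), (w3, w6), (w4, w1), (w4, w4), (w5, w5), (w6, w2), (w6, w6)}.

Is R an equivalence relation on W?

No

Reflexive: yes — every world is R-related to itself.
Symmetric: no — w1 R w5 but not w5 R w1.
Transitive: no — w2 R w4 and w4 R w1, but not w2 R w1.
So R is not an equivalence relation.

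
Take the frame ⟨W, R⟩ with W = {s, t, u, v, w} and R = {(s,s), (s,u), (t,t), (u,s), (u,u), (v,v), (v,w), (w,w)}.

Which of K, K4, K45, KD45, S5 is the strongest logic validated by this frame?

K4

Transitive (axiom 4): yes — every two-step R-path is closed by a direct edge.
Euclidean (axiom 5): no — v R w and v R v, but not w R v.
Serial (axiom D): yes — every world has a successor (e.g. s R s).
Reflexive (axiom T): yes — every world is R-related to itself.
So F validates K, K4; K45 would additionally require R to be Euclidean. The strongest is K4.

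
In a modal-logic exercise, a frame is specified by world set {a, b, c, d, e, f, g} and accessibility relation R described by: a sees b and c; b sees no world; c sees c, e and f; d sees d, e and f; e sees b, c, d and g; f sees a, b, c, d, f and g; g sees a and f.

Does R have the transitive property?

No

Transitive: no — a R c and c R e, but not a R e.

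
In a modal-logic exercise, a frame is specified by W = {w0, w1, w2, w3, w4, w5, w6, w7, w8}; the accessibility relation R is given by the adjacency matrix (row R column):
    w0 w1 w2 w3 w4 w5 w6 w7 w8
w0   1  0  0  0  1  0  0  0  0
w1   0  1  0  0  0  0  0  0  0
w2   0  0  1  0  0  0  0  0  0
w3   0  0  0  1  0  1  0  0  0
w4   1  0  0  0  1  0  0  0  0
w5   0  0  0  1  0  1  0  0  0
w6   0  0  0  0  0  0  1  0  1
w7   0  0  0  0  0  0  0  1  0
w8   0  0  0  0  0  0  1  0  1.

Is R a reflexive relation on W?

Yes

Reflexive: yes — every world is R-related to itself.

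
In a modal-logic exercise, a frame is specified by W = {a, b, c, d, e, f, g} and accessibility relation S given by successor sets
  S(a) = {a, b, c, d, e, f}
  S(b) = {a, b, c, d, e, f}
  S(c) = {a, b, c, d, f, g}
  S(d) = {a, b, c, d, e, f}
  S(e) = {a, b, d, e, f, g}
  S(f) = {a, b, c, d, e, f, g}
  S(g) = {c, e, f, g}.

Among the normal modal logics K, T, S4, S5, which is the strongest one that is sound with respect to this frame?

Reflexive (axiom T): yes — every world is S-related to itself.
Transitive (axiom 4): no — a S c and c S g, but not a S g.
Euclidean (axiom 5): no — a S c and a S e, but not c S e.
So F validates K, T; S4 would additionally require S to be transitive. The strongest is T.

T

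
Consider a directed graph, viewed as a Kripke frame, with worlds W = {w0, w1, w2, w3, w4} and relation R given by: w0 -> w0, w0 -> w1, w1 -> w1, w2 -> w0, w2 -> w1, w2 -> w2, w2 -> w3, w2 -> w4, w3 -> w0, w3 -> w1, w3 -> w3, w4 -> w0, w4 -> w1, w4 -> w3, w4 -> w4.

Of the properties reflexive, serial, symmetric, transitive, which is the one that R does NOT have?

symmetric

Reflexive: yes — every world is R-related to itself.
Serial: yes — every world has a successor (e.g. w0 R w0).
Symmetric: no — w0 R w1 but not w1 R w0.
Transitive: yes — every two-step R-path is closed by a direct edge.
Only symmetric fails.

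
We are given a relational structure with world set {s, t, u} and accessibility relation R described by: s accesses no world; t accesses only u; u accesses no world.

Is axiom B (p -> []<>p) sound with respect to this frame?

By correspondence theory, B is valid on a frame iff R is symmetric.
Symmetric: no — t R u but not u R t.

No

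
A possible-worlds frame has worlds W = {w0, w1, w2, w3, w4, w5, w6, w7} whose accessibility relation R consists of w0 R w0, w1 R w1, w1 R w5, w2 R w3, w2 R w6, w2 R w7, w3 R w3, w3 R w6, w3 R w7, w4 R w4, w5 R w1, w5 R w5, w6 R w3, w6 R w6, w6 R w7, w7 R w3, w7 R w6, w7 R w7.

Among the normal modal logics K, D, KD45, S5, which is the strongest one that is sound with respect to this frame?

Serial (axiom D): yes — every world has a successor (e.g. w0 R w0).
Euclidean (axiom 5): yes — any two successors of a common world are R-related.
Transitive (axiom 4): yes — every two-step R-path is closed by a direct edge.
Reflexive (axiom T): no — w2 is not related to itself.
So F validates K, D, KD45; S5 would additionally require R to be reflexive. The strongest is KD45.

KD45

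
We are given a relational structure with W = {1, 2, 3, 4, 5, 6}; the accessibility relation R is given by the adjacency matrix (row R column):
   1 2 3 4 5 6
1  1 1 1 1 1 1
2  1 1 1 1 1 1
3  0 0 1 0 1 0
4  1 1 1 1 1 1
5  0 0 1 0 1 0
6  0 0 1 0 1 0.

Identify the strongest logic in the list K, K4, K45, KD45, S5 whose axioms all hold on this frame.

K4

Transitive (axiom 4): yes — every two-step R-path is closed by a direct edge.
Euclidean (axiom 5): no — 1 R 3 and 1 R 2, but not 3 R 2.
Serial (axiom D): yes — every world has a successor (e.g. 1 R 1).
Reflexive (axiom T): no — 6 is not related to itself.
So F validates K, K4; K45 would additionally require R to be Euclidean. The strongest is K4.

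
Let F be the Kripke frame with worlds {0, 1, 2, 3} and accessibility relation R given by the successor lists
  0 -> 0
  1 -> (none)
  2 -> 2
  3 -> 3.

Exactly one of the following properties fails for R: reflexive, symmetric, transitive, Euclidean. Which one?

Reflexive: no — 1 is not related to itself.
Symmetric: yes — every pair in R has its reverse in R.
Transitive: yes — every two-step R-path is closed by a direct edge.
Euclidean: yes — any two successors of a common world are R-related.
Only reflexive fails.

reflexive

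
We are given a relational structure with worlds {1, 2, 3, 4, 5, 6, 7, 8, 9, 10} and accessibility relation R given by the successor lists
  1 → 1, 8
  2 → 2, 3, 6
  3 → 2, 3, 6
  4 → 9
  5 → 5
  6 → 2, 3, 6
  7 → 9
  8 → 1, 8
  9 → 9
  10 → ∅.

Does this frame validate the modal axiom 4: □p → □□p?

Yes

By correspondence theory, 4 is valid on a frame iff R is transitive.
Transitive: yes — every two-step R-path is closed by a direct edge.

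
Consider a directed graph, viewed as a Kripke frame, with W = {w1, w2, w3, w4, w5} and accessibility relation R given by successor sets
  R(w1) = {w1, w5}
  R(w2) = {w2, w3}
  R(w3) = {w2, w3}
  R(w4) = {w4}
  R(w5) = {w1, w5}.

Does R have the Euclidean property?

Euclidean: yes — any two successors of a common world are R-related.

Yes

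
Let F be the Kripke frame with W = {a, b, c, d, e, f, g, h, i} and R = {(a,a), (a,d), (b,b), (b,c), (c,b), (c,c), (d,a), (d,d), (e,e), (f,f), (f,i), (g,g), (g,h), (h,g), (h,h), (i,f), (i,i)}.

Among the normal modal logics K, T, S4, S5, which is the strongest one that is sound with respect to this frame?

S5

Reflexive (axiom T): yes — every world is R-related to itself.
Transitive (axiom 4): yes — every two-step R-path is closed by a direct edge.
Euclidean (axiom 5): yes — any two successors of a common world are R-related.
So F validates K, T, S4, S5. The strongest is S5.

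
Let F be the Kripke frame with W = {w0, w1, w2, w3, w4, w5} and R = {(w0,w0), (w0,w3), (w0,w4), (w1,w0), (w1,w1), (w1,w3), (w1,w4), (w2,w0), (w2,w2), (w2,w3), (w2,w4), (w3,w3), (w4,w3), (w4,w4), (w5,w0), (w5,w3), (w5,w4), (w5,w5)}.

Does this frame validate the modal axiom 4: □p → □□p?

Yes

By correspondence theory, 4 is valid on a frame iff R is transitive.
Transitive: yes — every two-step R-path is closed by a direct edge.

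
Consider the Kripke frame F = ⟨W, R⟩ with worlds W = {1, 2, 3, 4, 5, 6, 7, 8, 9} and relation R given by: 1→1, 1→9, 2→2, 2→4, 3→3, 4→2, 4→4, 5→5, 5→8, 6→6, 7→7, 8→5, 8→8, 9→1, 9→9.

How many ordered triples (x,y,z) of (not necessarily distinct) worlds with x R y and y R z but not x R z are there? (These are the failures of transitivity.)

0

R is transitive; there are no such tuples.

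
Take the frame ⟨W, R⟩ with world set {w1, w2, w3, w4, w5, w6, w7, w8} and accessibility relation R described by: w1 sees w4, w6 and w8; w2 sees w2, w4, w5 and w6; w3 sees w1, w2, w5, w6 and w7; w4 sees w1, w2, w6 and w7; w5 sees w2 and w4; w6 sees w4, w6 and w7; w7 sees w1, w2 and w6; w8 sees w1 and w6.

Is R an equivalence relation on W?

No

Reflexive: no — w1 is not related to itself.
Symmetric: no — w1 R w6 but not w6 R w1.
Transitive: no — w1 R w4 and w4 R w2, but not w1 R w2.
So R is not an equivalence relation.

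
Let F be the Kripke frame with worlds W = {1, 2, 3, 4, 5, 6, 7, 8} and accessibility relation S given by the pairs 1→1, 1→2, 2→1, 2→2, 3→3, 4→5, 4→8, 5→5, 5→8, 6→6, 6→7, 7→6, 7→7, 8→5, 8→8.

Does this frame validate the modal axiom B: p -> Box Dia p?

No

By correspondence theory, B is valid on a frame iff S is symmetric.
Symmetric: no — 4 S 5 but not 5 S 4.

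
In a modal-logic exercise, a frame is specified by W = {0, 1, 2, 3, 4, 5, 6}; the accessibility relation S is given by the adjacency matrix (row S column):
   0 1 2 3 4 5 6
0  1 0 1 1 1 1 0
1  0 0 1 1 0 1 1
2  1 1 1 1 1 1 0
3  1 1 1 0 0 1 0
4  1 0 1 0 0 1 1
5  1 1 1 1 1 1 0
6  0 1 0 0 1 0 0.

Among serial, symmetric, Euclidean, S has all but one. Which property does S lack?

Serial: yes — every world has a successor (e.g. 0 S 0).
Symmetric: yes — every pair in S has its reverse in S.
Euclidean: no — 0 S 3 and 0 S 4, but not 3 S 4.
Only Euclidean fails.

Euclidean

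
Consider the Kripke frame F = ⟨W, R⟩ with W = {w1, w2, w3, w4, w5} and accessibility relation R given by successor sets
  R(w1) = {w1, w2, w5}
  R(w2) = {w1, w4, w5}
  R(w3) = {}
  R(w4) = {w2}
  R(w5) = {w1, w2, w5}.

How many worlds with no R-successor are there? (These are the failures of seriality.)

Enumerating: w3.

1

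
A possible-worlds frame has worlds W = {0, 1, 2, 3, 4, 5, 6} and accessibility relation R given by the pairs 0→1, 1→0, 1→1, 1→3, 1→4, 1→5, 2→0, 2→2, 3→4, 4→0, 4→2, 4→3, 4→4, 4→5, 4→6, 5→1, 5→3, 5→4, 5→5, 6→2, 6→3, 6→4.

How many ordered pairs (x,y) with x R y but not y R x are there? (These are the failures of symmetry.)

Enumerating: (1,3), (1,4), (2,0), (4,0), (4,2), (5,3), (6,2), (6,3).

8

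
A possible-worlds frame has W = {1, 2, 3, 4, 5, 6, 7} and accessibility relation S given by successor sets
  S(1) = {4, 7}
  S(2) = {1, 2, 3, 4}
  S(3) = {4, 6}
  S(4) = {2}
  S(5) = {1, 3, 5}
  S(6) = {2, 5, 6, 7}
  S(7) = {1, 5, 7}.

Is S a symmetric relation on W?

Symmetric: no — 1 S 4 but not 4 S 1.

No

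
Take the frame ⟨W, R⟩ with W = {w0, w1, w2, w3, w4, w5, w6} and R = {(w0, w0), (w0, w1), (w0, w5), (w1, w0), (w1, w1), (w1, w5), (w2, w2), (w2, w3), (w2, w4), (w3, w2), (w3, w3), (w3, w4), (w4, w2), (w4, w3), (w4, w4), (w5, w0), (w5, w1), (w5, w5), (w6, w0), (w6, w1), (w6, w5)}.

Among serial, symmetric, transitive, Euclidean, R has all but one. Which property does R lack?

symmetric

Serial: yes — every world has a successor (e.g. w0 R w0).
Symmetric: no — w6 R w0 but not w0 R w6.
Transitive: yes — every two-step R-path is closed by a direct edge.
Euclidean: yes — any two successors of a common world are R-related.
Only symmetric fails.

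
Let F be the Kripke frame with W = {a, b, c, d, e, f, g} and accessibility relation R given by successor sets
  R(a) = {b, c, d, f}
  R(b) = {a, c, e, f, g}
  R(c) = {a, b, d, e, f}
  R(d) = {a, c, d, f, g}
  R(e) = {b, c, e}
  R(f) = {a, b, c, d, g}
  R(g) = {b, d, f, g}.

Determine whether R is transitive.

No

Transitive: no — a R b and b R e, but not a R e.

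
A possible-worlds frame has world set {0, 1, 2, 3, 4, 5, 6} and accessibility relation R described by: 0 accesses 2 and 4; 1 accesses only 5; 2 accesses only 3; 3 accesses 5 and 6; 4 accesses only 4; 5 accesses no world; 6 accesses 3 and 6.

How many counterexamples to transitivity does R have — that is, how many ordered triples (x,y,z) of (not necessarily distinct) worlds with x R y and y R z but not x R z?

5

Enumerating: (0,2,3), (2,3,5), (2,3,6), (3,6,3), (6,3,5).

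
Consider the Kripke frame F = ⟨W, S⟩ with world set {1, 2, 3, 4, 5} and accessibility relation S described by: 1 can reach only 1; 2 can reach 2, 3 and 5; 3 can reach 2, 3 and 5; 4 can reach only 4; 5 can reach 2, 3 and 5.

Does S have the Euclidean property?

Yes

Euclidean: yes — any two successors of a common world are S-related.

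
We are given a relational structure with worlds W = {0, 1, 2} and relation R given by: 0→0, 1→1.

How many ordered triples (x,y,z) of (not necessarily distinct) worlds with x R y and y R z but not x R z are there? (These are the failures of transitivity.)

0

R is transitive; there are no such tuples.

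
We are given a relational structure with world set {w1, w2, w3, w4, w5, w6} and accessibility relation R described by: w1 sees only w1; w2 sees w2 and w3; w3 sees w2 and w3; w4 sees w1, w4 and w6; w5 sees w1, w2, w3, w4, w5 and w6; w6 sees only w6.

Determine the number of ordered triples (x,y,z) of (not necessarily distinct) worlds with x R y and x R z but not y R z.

Enumerating: (w4,w1,w4), (w4,w1,w6), (w4,w6,w1), (w4,w6,w4), (w5,w1,w2), (w5,w1,w3), (w5,w1,w4), (w5,w1,w5), (w5,w1,w6), (w5,w2,w1), (w5,w2,w4), (w5,w2,w5), … and 13 more.
Total: 25.

25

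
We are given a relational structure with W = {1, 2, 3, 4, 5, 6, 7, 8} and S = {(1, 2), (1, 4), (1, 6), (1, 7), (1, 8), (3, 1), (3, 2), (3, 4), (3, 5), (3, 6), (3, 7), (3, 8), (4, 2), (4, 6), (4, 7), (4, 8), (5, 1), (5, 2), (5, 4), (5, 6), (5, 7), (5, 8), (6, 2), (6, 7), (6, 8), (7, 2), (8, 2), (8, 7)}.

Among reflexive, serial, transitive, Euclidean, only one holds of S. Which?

Reflexive: no — 1 is not related to itself.
Serial: no — 2 has no S-successor.
Transitive: yes — every two-step S-path is closed by a direct edge.
Euclidean: no — 1 S 2 and 1 S 4, but not 2 S 4.
Only transitive holds.

transitive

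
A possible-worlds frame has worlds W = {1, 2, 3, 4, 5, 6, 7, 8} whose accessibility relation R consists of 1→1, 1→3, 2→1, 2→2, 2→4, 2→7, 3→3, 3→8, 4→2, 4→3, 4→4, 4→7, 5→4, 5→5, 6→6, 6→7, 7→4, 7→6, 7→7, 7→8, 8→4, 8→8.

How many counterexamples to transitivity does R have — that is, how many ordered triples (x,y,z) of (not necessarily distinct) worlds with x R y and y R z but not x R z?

20

Enumerating: (1,3,8), (2,1,3), (2,4,3), (2,7,6), (2,7,8), (3,8,4), (4,2,1), (4,3,8), (4,7,6), (4,7,8), (5,4,2), (5,4,3), … and 8 more.
Total: 20.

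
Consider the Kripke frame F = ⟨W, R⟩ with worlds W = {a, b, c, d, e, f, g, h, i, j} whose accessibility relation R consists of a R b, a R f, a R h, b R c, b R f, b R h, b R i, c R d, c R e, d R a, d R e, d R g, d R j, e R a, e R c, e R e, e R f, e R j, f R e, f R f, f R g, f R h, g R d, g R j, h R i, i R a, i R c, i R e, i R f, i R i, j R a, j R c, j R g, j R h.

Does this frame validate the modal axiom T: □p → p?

The schema T characterises exactly the reflexive frames.
Reflexive: no — a is not related to itself.

No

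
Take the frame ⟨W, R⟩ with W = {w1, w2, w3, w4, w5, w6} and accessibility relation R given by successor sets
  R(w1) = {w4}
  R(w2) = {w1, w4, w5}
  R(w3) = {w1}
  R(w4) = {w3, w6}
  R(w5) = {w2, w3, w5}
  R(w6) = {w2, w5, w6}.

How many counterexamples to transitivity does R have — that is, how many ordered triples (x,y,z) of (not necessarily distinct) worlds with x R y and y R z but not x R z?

16

Enumerating: (w1,w4,w3), (w1,w4,w6), (w2,w4,w3), (w2,w4,w6), (w2,w5,w2), (w2,w5,w3), (w3,w1,w4), (w4,w3,w1), (w4,w6,w2), (w4,w6,w5), (w5,w2,w1), (w5,w2,w4), (w5,w3,w1), (w6,w2,w1), (w6,w2,w4), (w6,w5,w3).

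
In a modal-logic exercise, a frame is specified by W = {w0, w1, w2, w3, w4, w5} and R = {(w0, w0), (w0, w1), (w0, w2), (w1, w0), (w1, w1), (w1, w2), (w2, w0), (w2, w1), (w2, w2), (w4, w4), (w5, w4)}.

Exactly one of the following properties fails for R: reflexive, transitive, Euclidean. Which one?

reflexive

Reflexive: no — w3 is not related to itself.
Transitive: yes — every two-step R-path is closed by a direct edge.
Euclidean: yes — any two successors of a common world are R-related.
Only reflexive fails.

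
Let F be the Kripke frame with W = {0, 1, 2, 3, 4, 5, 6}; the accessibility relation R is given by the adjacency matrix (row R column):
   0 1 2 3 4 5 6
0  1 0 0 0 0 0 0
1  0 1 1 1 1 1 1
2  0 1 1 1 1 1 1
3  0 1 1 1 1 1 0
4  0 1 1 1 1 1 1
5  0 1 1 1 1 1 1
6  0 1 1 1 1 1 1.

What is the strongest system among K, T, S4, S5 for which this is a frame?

T

Reflexive (axiom T): yes — every world is R-related to itself.
Transitive (axiom 4): no — 3 R 1 and 1 R 6, but not 3 R 6.
Euclidean (axiom 5): no — 1 R 3 and 1 R 6, but not 3 R 6.
So F validates K, T; S4 would additionally require R to be transitive. The strongest is T.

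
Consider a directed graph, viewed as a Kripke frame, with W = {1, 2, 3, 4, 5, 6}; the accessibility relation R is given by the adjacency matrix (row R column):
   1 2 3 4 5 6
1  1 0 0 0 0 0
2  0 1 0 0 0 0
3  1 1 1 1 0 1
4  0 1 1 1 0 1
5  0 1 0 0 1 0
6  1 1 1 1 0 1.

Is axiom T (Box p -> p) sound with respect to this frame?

Yes

By correspondence theory, T is valid on a frame iff R is reflexive.
Reflexive: yes — every world is R-related to itself.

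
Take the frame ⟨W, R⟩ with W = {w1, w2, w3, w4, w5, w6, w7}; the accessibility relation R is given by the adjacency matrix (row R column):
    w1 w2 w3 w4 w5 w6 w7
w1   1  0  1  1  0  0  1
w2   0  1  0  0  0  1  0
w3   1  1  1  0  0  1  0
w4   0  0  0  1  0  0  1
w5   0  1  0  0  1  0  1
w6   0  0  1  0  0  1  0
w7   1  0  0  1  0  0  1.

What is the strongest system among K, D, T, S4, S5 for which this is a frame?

T

Serial (axiom D): yes — every world has a successor (e.g. w1 R w1).
Reflexive (axiom T): yes — every world is R-related to itself.
Transitive (axiom 4): no — w1 R w3 and w3 R w2, but not w1 R w2.
Euclidean (axiom 5): no — w1 R w3 and w1 R w4, but not w3 R w4.
So F validates K, D, T; S4 would additionally require R to be transitive. The strongest is T.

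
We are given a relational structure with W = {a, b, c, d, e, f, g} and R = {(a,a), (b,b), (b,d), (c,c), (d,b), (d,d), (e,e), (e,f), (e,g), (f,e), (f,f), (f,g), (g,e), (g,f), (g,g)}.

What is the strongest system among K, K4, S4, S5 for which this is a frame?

S5

Transitive (axiom 4): yes — every two-step R-path is closed by a direct edge.
Reflexive (axiom T): yes — every world is R-related to itself.
Euclidean (axiom 5): yes — any two successors of a common world are R-related.
So F validates K, K4, S4, S5. The strongest is S5.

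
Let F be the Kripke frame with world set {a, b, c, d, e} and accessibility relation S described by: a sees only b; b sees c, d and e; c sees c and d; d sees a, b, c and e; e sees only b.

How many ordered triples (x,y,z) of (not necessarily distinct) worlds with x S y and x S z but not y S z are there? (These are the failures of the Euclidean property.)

Enumerating: (a,b,b), (b,c,e), (b,d,d), (b,e,c), (b,e,d), (b,e,e), (c,d,d), (d,a,a), (d,a,c), (d,a,e), (d,b,a), (d,b,b), … and 7 more.
Total: 19.

19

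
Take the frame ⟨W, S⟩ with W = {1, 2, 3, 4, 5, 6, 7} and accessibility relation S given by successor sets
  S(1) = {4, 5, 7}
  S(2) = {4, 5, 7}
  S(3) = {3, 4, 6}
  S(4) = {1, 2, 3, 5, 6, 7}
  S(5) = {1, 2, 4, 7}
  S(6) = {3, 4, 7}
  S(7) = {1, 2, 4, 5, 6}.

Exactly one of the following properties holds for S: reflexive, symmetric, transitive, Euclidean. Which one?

Reflexive: no — 1 is not related to itself.
Symmetric: yes — every pair in S has its reverse in S.
Transitive: no — 1 S 4 and 4 S 2, but not 1 S 2.
Euclidean: no — 4 S 1 and 4 S 2, but not 1 S 2.
Only symmetric holds.

symmetric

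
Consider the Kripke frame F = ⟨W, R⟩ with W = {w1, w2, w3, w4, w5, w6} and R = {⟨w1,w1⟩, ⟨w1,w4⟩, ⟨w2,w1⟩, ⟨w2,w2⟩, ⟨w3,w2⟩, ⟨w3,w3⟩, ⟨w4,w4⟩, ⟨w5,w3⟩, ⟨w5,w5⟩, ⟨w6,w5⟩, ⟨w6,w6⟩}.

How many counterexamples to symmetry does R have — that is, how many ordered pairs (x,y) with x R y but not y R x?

5

Enumerating: (w1,w4), (w2,w1), (w3,w2), (w5,w3), (w6,w5).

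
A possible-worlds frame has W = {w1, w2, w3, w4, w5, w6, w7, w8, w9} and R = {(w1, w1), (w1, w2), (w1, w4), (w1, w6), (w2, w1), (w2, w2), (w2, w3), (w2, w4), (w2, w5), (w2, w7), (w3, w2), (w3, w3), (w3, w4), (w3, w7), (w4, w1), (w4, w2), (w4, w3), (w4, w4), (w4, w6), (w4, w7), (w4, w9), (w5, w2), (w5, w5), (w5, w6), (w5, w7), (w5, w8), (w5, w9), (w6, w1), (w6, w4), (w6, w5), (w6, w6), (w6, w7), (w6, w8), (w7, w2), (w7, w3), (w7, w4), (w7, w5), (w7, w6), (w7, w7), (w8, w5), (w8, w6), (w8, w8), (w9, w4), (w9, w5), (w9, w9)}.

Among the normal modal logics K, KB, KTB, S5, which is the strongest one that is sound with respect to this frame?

Symmetric (axiom B): yes — every pair in R has its reverse in R.
Reflexive (axiom T): yes — every world is R-related to itself.
Euclidean (axiom 5): no — w1 R w2 and w1 R w6, but not w2 R w6.
So F validates K, KB, KTB; S5 would additionally require R to be Euclidean. The strongest is KTB.

KTB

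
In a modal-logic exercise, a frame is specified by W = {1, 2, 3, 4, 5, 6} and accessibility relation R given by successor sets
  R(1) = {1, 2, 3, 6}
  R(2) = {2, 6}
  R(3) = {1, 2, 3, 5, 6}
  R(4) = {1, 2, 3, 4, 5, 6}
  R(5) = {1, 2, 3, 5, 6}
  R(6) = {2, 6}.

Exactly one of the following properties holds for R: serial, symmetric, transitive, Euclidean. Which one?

Serial: yes — every world has a successor (e.g. 1 R 1).
Symmetric: no — 1 R 2 but not 2 R 1.
Transitive: no — 1 R 3 and 3 R 5, but not 1 R 5.
Euclidean: no — 1 R 2 and 1 R 3, but not 2 R 3.
Only serial holds.

serial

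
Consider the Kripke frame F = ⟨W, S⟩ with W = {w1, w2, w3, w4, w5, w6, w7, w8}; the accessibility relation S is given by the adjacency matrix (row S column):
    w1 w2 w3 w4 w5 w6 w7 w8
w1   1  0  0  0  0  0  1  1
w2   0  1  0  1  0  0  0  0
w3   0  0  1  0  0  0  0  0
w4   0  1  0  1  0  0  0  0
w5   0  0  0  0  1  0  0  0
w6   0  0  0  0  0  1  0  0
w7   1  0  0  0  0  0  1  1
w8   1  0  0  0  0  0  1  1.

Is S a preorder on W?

Reflexive: yes — every world is S-related to itself.
Transitive: yes — every two-step S-path is closed by a direct edge.
So S is a preorder.

Yes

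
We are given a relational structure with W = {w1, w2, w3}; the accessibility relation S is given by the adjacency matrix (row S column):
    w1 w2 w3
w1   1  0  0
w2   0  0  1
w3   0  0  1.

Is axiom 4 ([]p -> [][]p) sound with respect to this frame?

Axiom 4 corresponds to the accessibility relation being transitive.
Transitive: yes — every two-step S-path is closed by a direct edge.

Yes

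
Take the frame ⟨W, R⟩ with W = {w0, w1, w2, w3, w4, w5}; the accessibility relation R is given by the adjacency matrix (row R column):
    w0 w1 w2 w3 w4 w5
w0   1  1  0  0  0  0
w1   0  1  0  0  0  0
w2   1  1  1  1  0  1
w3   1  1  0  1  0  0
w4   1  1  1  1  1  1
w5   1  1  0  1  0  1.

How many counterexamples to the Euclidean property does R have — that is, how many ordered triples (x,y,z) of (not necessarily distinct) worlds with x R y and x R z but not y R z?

Enumerating: (w0,w1,w0), (w2,w0,w2), (w2,w0,w3), (w2,w0,w5), (w2,w1,w0), (w2,w1,w2), (w2,w1,w3), (w2,w1,w5), (w2,w3,w2), (w2,w3,w5), (w2,w5,w2), (w3,w0,w3), … and 23 more.
Total: 35.

35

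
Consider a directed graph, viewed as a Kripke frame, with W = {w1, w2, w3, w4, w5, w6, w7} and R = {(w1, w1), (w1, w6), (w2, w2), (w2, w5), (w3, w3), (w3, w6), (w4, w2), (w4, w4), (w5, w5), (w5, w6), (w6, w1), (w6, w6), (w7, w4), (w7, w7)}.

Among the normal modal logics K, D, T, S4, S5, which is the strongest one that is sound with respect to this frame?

Serial (axiom D): yes — every world has a successor (e.g. w1 R w1).
Reflexive (axiom T): yes — every world is R-related to itself.
Transitive (axiom 4): no — w2 R w5 and w5 R w6, but not w2 R w6.
Euclidean (axiom 5): no — w2 R w5 and w2 R w2, but not w5 R w2.
So F validates K, D, T; S4 would additionally require R to be transitive. The strongest is T.

T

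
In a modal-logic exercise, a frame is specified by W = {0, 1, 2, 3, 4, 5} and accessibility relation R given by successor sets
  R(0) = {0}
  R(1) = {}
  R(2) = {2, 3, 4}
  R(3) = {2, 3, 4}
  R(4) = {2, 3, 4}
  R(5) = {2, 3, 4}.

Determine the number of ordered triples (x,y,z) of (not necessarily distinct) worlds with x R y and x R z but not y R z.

0

R is Euclidean; there are no such tuples.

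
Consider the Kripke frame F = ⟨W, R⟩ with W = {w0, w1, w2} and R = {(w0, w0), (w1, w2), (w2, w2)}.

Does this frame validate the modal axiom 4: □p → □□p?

The schema 4 characterises exactly the transitive frames.
Transitive: yes — every two-step R-path is closed by a direct edge.

Yes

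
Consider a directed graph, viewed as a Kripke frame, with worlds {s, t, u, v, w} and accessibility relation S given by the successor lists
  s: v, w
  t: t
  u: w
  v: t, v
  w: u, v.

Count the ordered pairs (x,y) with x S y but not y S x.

4

Enumerating: (s,v), (s,w), (v,t), (w,v).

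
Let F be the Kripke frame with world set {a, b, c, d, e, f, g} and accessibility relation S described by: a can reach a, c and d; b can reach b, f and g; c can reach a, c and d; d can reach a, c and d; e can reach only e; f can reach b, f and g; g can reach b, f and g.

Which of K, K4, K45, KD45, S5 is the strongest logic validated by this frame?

S5

Transitive (axiom 4): yes — every two-step S-path is closed by a direct edge.
Euclidean (axiom 5): yes — any two successors of a common world are S-related.
Serial (axiom D): yes — every world has a successor (e.g. a S a).
Reflexive (axiom T): yes — every world is S-related to itself.
So F validates K, K4, K45, KD45, S5. The strongest is S5.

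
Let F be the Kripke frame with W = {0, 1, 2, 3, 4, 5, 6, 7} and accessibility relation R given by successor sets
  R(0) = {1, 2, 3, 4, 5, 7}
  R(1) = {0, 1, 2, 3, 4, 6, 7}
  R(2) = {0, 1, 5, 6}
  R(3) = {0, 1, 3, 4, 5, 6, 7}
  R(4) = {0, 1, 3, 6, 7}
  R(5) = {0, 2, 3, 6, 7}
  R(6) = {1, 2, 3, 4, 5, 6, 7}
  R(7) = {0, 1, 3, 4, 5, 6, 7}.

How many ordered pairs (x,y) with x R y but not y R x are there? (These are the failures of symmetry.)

0

R is symmetric; there are no such tuples.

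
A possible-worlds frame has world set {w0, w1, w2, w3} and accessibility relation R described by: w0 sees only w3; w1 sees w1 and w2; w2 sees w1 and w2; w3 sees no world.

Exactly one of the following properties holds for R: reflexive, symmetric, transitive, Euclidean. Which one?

transitive

Reflexive: no — w0 is not related to itself.
Symmetric: no — w0 R w3 but not w3 R w0.
Transitive: yes — every two-step R-path is closed by a direct edge.
Euclidean: no — w0 R w3 and w0 R w3, but not w3 R w3.
Only transitive holds.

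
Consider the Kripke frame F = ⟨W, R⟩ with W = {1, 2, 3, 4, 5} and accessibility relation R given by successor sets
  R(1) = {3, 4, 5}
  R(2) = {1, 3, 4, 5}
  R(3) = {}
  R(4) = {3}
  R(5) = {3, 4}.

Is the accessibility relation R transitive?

Yes

Transitive: yes — every two-step R-path is closed by a direct edge.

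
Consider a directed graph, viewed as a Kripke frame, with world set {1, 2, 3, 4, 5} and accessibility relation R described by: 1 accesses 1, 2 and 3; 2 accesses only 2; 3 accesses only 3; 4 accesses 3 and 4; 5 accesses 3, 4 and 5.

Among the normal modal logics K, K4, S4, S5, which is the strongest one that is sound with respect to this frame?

Transitive (axiom 4): yes — every two-step R-path is closed by a direct edge.
Reflexive (axiom T): yes — every world is R-related to itself.
Euclidean (axiom 5): no — 1 R 2 and 1 R 3, but not 2 R 3.
So F validates K, K4, S4; S5 would additionally require R to be Euclidean. The strongest is S4.

S4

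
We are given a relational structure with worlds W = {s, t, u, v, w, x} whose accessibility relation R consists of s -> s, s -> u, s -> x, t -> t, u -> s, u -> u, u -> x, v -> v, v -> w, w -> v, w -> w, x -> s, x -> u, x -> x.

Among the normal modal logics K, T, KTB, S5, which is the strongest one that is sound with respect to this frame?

Reflexive (axiom T): yes — every world is R-related to itself.
Symmetric (axiom B): yes — every pair in R has its reverse in R.
Euclidean (axiom 5): yes — any two successors of a common world are R-related.
So F validates K, T, KTB, S5. The strongest is S5.

S5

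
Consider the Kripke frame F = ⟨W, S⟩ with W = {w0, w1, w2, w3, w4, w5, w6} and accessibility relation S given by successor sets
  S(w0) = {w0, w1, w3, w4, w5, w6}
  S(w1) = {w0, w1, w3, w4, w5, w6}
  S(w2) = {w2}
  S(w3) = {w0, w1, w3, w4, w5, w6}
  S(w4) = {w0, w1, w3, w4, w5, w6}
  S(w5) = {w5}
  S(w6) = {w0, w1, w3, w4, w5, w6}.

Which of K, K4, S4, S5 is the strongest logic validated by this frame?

S4

Transitive (axiom 4): yes — every two-step S-path is closed by a direct edge.
Reflexive (axiom T): yes — every world is S-related to itself.
Euclidean (axiom 5): no — w0 S w5 and w0 S w1, but not w5 S w1.
So F validates K, K4, S4; S5 would additionally require S to be Euclidean. The strongest is S4.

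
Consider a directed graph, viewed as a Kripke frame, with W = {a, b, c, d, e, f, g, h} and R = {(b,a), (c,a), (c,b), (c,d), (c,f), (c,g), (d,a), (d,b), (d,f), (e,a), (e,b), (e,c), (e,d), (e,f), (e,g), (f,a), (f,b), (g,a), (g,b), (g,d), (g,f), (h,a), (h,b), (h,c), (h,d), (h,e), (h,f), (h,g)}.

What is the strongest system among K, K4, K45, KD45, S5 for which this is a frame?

K4

Transitive (axiom 4): yes — every two-step R-path is closed by a direct edge.
Euclidean (axiom 5): no — c R a and c R b, but not a R b.
Serial (axiom D): no — a has no R-successor.
Reflexive (axiom T): no — a is not related to itself.
So F validates K, K4; K45 would additionally require R to be Euclidean. The strongest is K4.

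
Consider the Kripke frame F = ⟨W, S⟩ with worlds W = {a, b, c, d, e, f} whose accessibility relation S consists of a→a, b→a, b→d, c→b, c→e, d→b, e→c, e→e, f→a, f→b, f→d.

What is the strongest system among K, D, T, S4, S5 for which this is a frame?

Serial (axiom D): yes — every world has a successor (e.g. a S a).
Reflexive (axiom T): no — b is not related to itself.
Transitive (axiom 4): no — c S b and b S a, but not c S a.
Euclidean (axiom 5): no — b S a and b S d, but not a S d.
So F validates K, D; T would additionally require S to be reflexive. The strongest is D.

D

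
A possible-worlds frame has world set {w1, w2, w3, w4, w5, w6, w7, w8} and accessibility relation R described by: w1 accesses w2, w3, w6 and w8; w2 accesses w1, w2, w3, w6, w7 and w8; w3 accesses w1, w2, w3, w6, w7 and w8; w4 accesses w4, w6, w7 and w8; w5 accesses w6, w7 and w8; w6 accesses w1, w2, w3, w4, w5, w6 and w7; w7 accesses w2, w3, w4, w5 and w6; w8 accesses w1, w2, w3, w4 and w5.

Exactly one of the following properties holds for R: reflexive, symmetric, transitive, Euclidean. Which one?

Reflexive: no — w1 is not related to itself.
Symmetric: yes — every pair in R has its reverse in R.
Transitive: no — w1 R w2 and w2 R w7, but not w1 R w7.
Euclidean: no — w1 R w6 and w1 R w8, but not w6 R w8.
Only symmetric holds.

symmetric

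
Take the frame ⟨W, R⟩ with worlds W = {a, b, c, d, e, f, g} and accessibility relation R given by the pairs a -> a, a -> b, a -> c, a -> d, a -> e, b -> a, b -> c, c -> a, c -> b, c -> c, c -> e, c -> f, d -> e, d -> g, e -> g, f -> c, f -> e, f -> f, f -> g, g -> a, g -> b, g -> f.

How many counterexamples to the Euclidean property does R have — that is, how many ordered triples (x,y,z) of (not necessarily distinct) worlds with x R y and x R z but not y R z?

Enumerating: (a,b,b), (a,b,d), (a,b,e), (a,c,d), (a,d,a), (a,d,b), (a,d,c), (a,d,d), (a,e,a), (a,e,b), (a,e,c), (a,e,d), … and 28 more.
Total: 40.

40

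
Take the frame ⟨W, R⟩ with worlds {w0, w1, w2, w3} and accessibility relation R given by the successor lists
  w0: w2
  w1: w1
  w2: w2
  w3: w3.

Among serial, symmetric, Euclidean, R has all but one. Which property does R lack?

Serial: yes — every world has a successor (e.g. w0 R w2).
Symmetric: no — w0 R w2 but not w2 R w0.
Euclidean: yes — any two successors of a common world are R-related.
Only symmetric fails.

symmetric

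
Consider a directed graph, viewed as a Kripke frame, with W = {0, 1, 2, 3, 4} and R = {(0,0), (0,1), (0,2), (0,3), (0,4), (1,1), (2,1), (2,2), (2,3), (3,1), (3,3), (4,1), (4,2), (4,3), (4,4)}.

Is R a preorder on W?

Reflexive: yes — every world is R-related to itself.
Transitive: yes — every two-step R-path is closed by a direct edge.
So R is a preorder.

Yes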